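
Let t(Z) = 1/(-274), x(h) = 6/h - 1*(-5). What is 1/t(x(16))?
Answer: -274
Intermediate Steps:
x(h) = 5 + 6/h (x(h) = 6/h + 5 = 5 + 6/h)
t(Z) = -1/274
1/t(x(16)) = 1/(-1/274) = -274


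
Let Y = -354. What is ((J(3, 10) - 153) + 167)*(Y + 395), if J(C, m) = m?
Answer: 984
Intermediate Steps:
((J(3, 10) - 153) + 167)*(Y + 395) = ((10 - 153) + 167)*(-354 + 395) = (-143 + 167)*41 = 24*41 = 984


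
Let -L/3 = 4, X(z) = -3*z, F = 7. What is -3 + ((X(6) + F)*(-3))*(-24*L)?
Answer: 9501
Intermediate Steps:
L = -12 (L = -3*4 = -12)
-3 + ((X(6) + F)*(-3))*(-24*L) = -3 + ((-3*6 + 7)*(-3))*(-24*(-12)) = -3 + ((-18 + 7)*(-3))*288 = -3 - 11*(-3)*288 = -3 + 33*288 = -3 + 9504 = 9501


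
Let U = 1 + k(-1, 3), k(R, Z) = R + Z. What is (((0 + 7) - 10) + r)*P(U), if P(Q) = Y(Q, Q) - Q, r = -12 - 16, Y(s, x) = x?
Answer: 0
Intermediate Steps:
r = -28
U = 3 (U = 1 + (-1 + 3) = 1 + 2 = 3)
P(Q) = 0 (P(Q) = Q - Q = 0)
(((0 + 7) - 10) + r)*P(U) = (((0 + 7) - 10) - 28)*0 = ((7 - 10) - 28)*0 = (-3 - 28)*0 = -31*0 = 0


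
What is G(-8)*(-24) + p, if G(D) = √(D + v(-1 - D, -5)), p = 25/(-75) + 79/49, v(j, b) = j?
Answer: 188/147 - 24*I ≈ 1.2789 - 24.0*I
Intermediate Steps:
p = 188/147 (p = 25*(-1/75) + 79*(1/49) = -⅓ + 79/49 = 188/147 ≈ 1.2789)
G(D) = I (G(D) = √(D + (-1 - D)) = √(-1) = I)
G(-8)*(-24) + p = I*(-24) + 188/147 = -24*I + 188/147 = 188/147 - 24*I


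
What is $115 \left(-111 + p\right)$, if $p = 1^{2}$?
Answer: $-12650$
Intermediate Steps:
$p = 1$
$115 \left(-111 + p\right) = 115 \left(-111 + 1\right) = 115 \left(-110\right) = -12650$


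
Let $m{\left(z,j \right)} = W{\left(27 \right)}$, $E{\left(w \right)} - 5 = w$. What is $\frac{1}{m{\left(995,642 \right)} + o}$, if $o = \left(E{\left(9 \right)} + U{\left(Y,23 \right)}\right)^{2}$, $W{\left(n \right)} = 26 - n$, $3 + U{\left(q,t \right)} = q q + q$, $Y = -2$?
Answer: $\frac{1}{168} \approx 0.0059524$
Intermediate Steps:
$U{\left(q,t \right)} = -3 + q + q^{2}$ ($U{\left(q,t \right)} = -3 + \left(q q + q\right) = -3 + \left(q^{2} + q\right) = -3 + \left(q + q^{2}\right) = -3 + q + q^{2}$)
$E{\left(w \right)} = 5 + w$
$m{\left(z,j \right)} = -1$ ($m{\left(z,j \right)} = 26 - 27 = -1$)
$o = 169$ ($o = \left(\left(5 + 9\right) - \left(5 - 4\right)\right)^{2} = \left(14 - 1\right)^{2} = 13^{2} = 169$)
$\frac{1}{m{\left(995,642 \right)} + o} = \frac{1}{-1 + 169} = \frac{1}{168}$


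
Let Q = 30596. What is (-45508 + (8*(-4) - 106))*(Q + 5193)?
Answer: -1633624694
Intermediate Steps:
(-45508 + (8*(-4) - 106))*(Q + 5193) = (-45508 + (8*(-4) - 106))*(30596 + 5193) = (-45508 + (-32 - 106))*35789 = (-45508 - 138)*35789 = -45646*35789 = -1633624694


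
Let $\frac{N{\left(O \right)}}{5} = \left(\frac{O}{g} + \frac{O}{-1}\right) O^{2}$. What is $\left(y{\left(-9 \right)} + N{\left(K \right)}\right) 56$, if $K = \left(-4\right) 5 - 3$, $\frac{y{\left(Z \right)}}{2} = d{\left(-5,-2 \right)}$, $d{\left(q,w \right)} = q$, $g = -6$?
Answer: $\frac{11921980}{3} \approx 3.974 \cdot 10^{6}$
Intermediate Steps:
$y{\left(Z \right)} = -10$ ($y{\left(Z \right)} = 2 \left(-5\right) = -10$)
$K = -23$ ($K = -20 - 3 = -23$)
$N{\left(O \right)} = - \frac{35 O^{3}}{6}$ ($N{\left(O \right)} = 5 \left(\frac{O}{-6} + \frac{O}{-1}\right) O^{2} = 5 \left(O \left(- \frac{1}{6}\right) + O \left(-1\right)\right) O^{2} = 5 \left(- \frac{O}{6} - O\right) O^{2} = 5 - \frac{7 O}{6} O^{2} = 5 \left(- \frac{7 O^{3}}{6}\right) = - \frac{35 O^{3}}{6}$)
$\left(y{\left(-9 \right)} + N{\left(K \right)}\right) 56 = \left(-10 - \frac{35 \left(-23\right)^{3}}{6}\right) 56 = \left(-10 - - \frac{425845}{6}\right) 56 = \left(-10 + \frac{425845}{6}\right) 56 = \frac{425785}{6} \cdot 56 = \frac{11921980}{3}$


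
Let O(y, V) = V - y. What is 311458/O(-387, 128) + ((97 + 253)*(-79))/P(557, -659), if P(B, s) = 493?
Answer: 139309044/253895 ≈ 548.69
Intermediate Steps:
311458/O(-387, 128) + ((97 + 253)*(-79))/P(557, -659) = 311458/(128 - 1*(-387)) + ((97 + 253)*(-79))/493 = 311458/(128 + 387) + (350*(-79))*(1/493) = 311458/515 - 27650*1/493 = 311458*(1/515) - 27650/493 = 311458/515 - 27650/493 = 139309044/253895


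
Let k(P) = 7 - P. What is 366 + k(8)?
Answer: 365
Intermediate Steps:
366 + k(8) = 366 + (7 - 1*8) = 366 + (7 - 8) = 366 - 1 = 365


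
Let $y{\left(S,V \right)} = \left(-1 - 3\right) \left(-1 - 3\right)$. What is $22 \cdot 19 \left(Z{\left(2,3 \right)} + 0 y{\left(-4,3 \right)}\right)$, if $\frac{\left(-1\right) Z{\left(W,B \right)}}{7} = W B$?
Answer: $-17556$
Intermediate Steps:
$Z{\left(W,B \right)} = - 7 B W$ ($Z{\left(W,B \right)} = - 7 W B = - 7 B W$)
$y{\left(S,V \right)} = 16$ ($y{\left(S,V \right)} = \left(-4\right) \left(-4\right) = 16$)
$22 \cdot 19 \left(Z{\left(2,3 \right)} + 0 y{\left(-4,3 \right)}\right) = 22 \cdot 19 \left(\left(-7\right) 3 \cdot 2 + 0 \cdot 16\right) = 418 \left(-42 + 0\right) = 418 \left(-42\right) = -17556$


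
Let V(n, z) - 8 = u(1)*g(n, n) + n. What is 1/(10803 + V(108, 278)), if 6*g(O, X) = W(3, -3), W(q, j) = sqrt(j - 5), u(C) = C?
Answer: 98271/1073021051 - 3*I*sqrt(2)/1073021051 ≈ 9.1583e-5 - 3.9539e-9*I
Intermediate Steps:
W(q, j) = sqrt(-5 + j)
g(O, X) = I*sqrt(2)/3 (g(O, X) = sqrt(-5 - 3)/6 = sqrt(-8)/6 = (2*I*sqrt(2))/6 = I*sqrt(2)/3)
V(n, z) = 8 + n + I*sqrt(2)/3 (V(n, z) = 8 + (1*(I*sqrt(2)/3) + n) = 8 + (I*sqrt(2)/3 + n) = 8 + (n + I*sqrt(2)/3) = 8 + n + I*sqrt(2)/3)
1/(10803 + V(108, 278)) = 1/(10803 + (8 + 108 + I*sqrt(2)/3)) = 1/(10803 + (116 + I*sqrt(2)/3)) = 1/(10919 + I*sqrt(2)/3)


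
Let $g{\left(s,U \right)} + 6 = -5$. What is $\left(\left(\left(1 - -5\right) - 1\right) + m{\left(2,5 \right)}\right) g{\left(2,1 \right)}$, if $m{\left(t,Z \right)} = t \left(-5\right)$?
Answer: $55$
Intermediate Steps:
$g{\left(s,U \right)} = -11$ ($g{\left(s,U \right)} = -6 - 5 = -11$)
$m{\left(t,Z \right)} = - 5 t$
$\left(\left(\left(1 - -5\right) - 1\right) + m{\left(2,5 \right)}\right) g{\left(2,1 \right)} = \left(\left(\left(1 - -5\right) - 1\right) - 10\right) \left(-11\right) = \left(\left(\left(1 + 5\right) - 1\right) - 10\right) \left(-11\right) = \left(\left(6 - 1\right) - 10\right) \left(-11\right) = \left(5 - 10\right) \left(-11\right) = \left(-5\right) \left(-11\right) = 55$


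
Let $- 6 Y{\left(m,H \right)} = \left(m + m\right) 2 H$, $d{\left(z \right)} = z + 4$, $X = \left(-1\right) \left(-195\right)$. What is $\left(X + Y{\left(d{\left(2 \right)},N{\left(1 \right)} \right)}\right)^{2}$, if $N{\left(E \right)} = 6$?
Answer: $29241$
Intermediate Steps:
$X = 195$
$d{\left(z \right)} = 4 + z$
$Y{\left(m,H \right)} = - \frac{2 H m}{3}$ ($Y{\left(m,H \right)} = - \frac{\left(m + m\right) 2 H}{6} = - \frac{2 m 2 H}{6} = - \frac{4 m H}{6} = - \frac{4 H m}{6} = - \frac{2 H m}{3}$)
$\left(X + Y{\left(d{\left(2 \right)},N{\left(1 \right)} \right)}\right)^{2} = \left(195 - 4 \left(4 + 2\right)\right)^{2} = \left(195 - 4 \cdot 6\right)^{2} = \left(195 - 24\right)^{2} = 171^{2} = 29241$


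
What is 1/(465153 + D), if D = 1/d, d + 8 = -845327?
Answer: 845335/393210111254 ≈ 2.1498e-6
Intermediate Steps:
d = -845335 (d = -8 - 845327 = -845335)
D = -1/845335 (D = 1/(-845335) = -1/845335 ≈ -1.1830e-6)
1/(465153 + D) = 1/(465153 - 1/845335) = 1/(393210111254/845335) = 845335/393210111254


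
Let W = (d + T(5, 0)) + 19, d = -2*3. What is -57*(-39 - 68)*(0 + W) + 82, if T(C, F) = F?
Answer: 79369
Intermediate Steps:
d = -6
W = 13 (W = (-6 + 0) + 19 = -6 + 19 = 13)
-57*(-39 - 68)*(0 + W) + 82 = -57*(-39 - 68)*(0 + 13) + 82 = -(-6099)*13 + 82 = -57*(-1391) + 82 = 79287 + 82 = 79369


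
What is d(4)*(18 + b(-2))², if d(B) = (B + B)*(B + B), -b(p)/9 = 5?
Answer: 46656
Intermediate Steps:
b(p) = -45 (b(p) = -9*5 = -45)
d(B) = 4*B² (d(B) = (2*B)*(2*B) = 4*B²)
d(4)*(18 + b(-2))² = (4*4²)*(18 - 45)² = (4*16)*(-27)² = 64*729 = 46656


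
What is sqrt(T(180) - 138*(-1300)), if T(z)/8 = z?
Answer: 2*sqrt(45210) ≈ 425.25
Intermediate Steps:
T(z) = 8*z
sqrt(T(180) - 138*(-1300)) = sqrt(8*180 - 138*(-1300)) = sqrt(1440 + 179400) = sqrt(180840) = 2*sqrt(45210)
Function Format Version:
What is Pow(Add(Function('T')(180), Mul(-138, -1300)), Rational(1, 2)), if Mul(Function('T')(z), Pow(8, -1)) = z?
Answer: Mul(2, Pow(45210, Rational(1, 2))) ≈ 425.25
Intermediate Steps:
Function('T')(z) = Mul(8, z)
Pow(Add(Function('T')(180), Mul(-138, -1300)), Rational(1, 2)) = Pow(Add(Mul(8, 180), Mul(-138, -1300)), Rational(1, 2)) = Pow(Add(1440, 179400), Rational(1, 2)) = Pow(180840, Rational(1, 2)) = Mul(2, Pow(45210, Rational(1, 2)))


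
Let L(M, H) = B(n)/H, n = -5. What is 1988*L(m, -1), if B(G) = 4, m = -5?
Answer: -7952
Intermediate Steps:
L(M, H) = 4/H
1988*L(m, -1) = 1988*(4/(-1)) = 1988*(4*(-1)) = 1988*(-4) = -7952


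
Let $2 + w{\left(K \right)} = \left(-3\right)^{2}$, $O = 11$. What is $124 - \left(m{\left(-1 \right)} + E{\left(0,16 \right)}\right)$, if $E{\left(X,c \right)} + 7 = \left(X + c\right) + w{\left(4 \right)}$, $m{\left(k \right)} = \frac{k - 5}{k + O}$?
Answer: $\frac{543}{5} \approx 108.6$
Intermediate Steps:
$w{\left(K \right)} = 7$ ($w{\left(K \right)} = -2 + \left(-3\right)^{2} = -2 + 9 = 7$)
$m{\left(k \right)} = \frac{-5 + k}{11 + k}$ ($m{\left(k \right)} = \frac{k - 5}{k + 11} = \frac{-5 + k}{11 + k}$)
$E{\left(X,c \right)} = X + c$ ($E{\left(X,c \right)} = -7 + \left(\left(X + c\right) + 7\right) = -7 + \left(7 + X + c\right) = X + c$)
$124 - \left(m{\left(-1 \right)} + E{\left(0,16 \right)}\right) = 124 - \left(\frac{-5 - 1}{11 - 1} + \left(0 + 16\right)\right) = 124 - \left(\frac{1}{10} \left(-6\right) + 16\right) = 124 - \left(- \frac{3}{5} + 16\right) = 124 - \frac{77}{5} = \frac{543}{5}$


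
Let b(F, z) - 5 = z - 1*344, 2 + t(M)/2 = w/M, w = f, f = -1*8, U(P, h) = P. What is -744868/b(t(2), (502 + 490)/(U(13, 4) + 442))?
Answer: 338914940/153253 ≈ 2211.5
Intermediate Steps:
f = -8
w = -8
t(M) = -4 - 16/M (t(M) = -4 + 2*(-8/M) = -4 - 16/M)
b(F, z) = -339 + z (b(F, z) = 5 + (z - 1*344) = 5 + (z - 344) = 5 + (-344 + z) = -339 + z)
-744868/b(t(2), (502 + 490)/(U(13, 4) + 442)) = -744868/(-339 + (502 + 490)/(13 + 442)) = -744868/(-339 + 992/455) = -744868/(-153253/455) = -744868*(-455/153253) = 338914940/153253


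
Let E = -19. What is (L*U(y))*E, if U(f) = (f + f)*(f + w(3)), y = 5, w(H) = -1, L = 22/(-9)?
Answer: 16720/9 ≈ 1857.8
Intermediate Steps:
L = -22/9 (L = 22*(-⅑) = -22/9 ≈ -2.4444)
U(f) = 2*f*(-1 + f) (U(f) = (f + f)*(f - 1) = (2*f)*(-1 + f) = 2*f*(-1 + f))
(L*U(y))*E = -44*5*(-1 + 5)/9*(-19) = -44*5*4/9*(-19) = -22/9*40*(-19) = -880/9*(-19) = 16720/9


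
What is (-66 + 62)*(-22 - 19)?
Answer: 164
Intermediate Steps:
(-66 + 62)*(-22 - 19) = -4*(-41) = 164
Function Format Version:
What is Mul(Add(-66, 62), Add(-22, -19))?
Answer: 164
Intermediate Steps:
Mul(Add(-66, 62), Add(-22, -19)) = Mul(-4, -41) = 164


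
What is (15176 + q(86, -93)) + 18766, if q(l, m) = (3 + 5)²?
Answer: 34006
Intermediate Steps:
q(l, m) = 64 (q(l, m) = 8² = 64)
(15176 + q(86, -93)) + 18766 = (15176 + 64) + 18766 = 15240 + 18766 = 34006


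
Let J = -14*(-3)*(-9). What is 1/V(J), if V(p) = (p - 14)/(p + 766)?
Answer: -97/98 ≈ -0.98980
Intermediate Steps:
J = -378 (J = 42*(-9) = -378)
V(p) = (-14 + p)/(766 + p)
1/V(J) = 1/((-14 - 378)/(766 - 378)) = 1/(-392/388) = 1/((1/388)*(-392)) = 1/(-98/97) = -97/98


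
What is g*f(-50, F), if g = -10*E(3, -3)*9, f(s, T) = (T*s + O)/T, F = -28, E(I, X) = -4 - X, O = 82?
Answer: -33345/7 ≈ -4763.6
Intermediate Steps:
f(s, T) = (82 + T*s)/T (f(s, T) = (T*s + 82)/T = (82 + T*s)/T)
g = 90 (g = -10*(-4 - 1*(-3))*9 = -10*(-4 + 3)*9 = -10*(-1)*9 = 10*9 = 90)
g*f(-50, F) = 90*(-50 + 82/(-28)) = 90*(-50 + 82*(-1/28)) = 90*(-50 - 41/14) = 90*(-741/14) = -33345/7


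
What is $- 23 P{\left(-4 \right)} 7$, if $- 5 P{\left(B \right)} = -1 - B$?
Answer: $\frac{483}{5} \approx 96.6$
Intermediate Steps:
$P{\left(B \right)} = \frac{1}{5} + \frac{B}{5}$ ($P{\left(B \right)} = - \frac{-1 - B}{5} = \frac{1}{5} + \frac{B}{5}$)
$- 23 P{\left(-4 \right)} 7 = - 23 \left(\frac{1}{5} + \frac{1}{5} \left(-4\right)\right) 7 = - 23 \left(\frac{1}{5} - \frac{4}{5}\right) 7 = \left(-23\right) \left(- \frac{3}{5}\right) 7 = \frac{69}{5} \cdot 7 = \frac{483}{5}$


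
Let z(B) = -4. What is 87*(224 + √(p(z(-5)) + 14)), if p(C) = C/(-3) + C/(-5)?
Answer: 19488 + 319*√30/5 ≈ 19837.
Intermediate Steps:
p(C) = -8*C/15 (p(C) = C*(-⅓) + C*(-⅕) = -C/3 - C/5 = -8*C/15)
87*(224 + √(p(z(-5)) + 14)) = 87*(224 + √(-8/15*(-4) + 14)) = 87*(224 + √(32/15 + 14)) = 87*(224 + √(242/15)) = 87*(224 + 11*√30/15) = 19488 + 319*√30/5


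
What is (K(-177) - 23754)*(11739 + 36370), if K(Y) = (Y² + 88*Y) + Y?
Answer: -393435402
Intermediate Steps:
K(Y) = Y² + 89*Y
(K(-177) - 23754)*(11739 + 36370) = (-177*(89 - 177) - 23754)*(11739 + 36370) = (-177*(-88) - 23754)*48109 = (15576 - 23754)*48109 = -8178*48109 = -393435402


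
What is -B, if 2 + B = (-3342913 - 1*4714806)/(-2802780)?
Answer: -2452159/2802780 ≈ -0.87490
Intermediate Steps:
B = 2452159/2802780 (B = -2 + (-3342913 - 1*4714806)/(-2802780) = -2 + (-3342913 - 4714806)*(-1/2802780) = -2 - 8057719*(-1/2802780) = -2 + 8057719/2802780 = 2452159/2802780 ≈ 0.87490)
-B = -1*2452159/2802780 = -2452159/2802780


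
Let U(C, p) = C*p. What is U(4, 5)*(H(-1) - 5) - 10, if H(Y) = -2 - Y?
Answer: -130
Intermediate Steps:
U(4, 5)*(H(-1) - 5) - 10 = (4*5)*((-2 - 1*(-1)) - 5) - 10 = 20*((-2 + 1) - 5) - 10 = 20*(-1 - 5) - 10 = 20*(-6) - 10 = -120 - 10 = -130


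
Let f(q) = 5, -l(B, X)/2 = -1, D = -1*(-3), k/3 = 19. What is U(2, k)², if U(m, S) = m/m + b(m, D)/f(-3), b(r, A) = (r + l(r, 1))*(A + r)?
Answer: 25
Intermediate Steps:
k = 57 (k = 3*19 = 57)
D = 3
l(B, X) = 2 (l(B, X) = -2*(-1) = 2)
b(r, A) = (2 + r)*(A + r) (b(r, A) = (r + 2)*(A + r) = (2 + r)*(A + r))
U(m, S) = 11/5 + m + m²/5 (U(m, S) = m/m + (m² + 2*3 + 2*m + 3*m)/5 = 1 + (m² + 6 + 2*m + 3*m)*(⅕) = 1 + (6 + m² + 5*m)*(⅕) = 1 + (6/5 + m + m²/5) = 11/5 + m + m²/5)
U(2, k)² = (11/5 + 2 + (⅕)*2²)² = (11/5 + 2 + (⅕)*4)² = (11/5 + 2 + ⅘)² = 5² = 25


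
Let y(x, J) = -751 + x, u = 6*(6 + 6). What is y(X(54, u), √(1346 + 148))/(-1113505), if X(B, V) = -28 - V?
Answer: 851/1113505 ≈ 0.00076425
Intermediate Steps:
u = 72 (u = 6*12 = 72)
y(X(54, u), √(1346 + 148))/(-1113505) = (-751 + (-28 - 1*72))/(-1113505) = (-751 + (-28 - 72))*(-1/1113505) = (-751 - 100)*(-1/1113505) = -851*(-1/1113505) = 851/1113505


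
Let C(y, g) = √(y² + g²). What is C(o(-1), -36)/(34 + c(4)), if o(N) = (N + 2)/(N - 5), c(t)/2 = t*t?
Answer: √46657/396 ≈ 0.54546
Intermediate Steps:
c(t) = 2*t² (c(t) = 2*(t*t) = 2*t²)
o(N) = (2 + N)/(-5 + N)
C(y, g) = √(g² + y²)
C(o(-1), -36)/(34 + c(4)) = √((-36)² + ((2 - 1)/(-5 - 1))²)/(34 + 2*4²) = √(1296 + (1/(-6))²)/(34 + 2*16) = √(1296 + (-⅙*1)²)/(34 + 32) = √(1296 + (-⅙)²)/66 = √(1296 + 1/36)*(1/66) = √(46657/36)*(1/66) = (√46657/6)*(1/66) = √46657/396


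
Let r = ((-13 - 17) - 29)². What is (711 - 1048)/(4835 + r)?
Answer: -337/8316 ≈ -0.040524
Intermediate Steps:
r = 3481 (r = (-30 - 29)² = (-59)² = 3481)
(711 - 1048)/(4835 + r) = (711 - 1048)/(4835 + 3481) = -337/8316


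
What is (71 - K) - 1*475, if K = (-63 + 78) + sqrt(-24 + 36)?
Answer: -419 - 2*sqrt(3) ≈ -422.46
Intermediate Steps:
K = 15 + 2*sqrt(3) (K = 15 + sqrt(12) = 15 + 2*sqrt(3) ≈ 18.464)
(71 - K) - 1*475 = (71 - (15 + 2*sqrt(3))) - 1*475 = (71 + (-15 - 2*sqrt(3))) - 475 = (56 - 2*sqrt(3)) - 475 = -419 - 2*sqrt(3)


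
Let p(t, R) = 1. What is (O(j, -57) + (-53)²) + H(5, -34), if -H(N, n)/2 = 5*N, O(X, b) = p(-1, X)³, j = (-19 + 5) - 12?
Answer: 2760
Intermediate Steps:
j = -26 (j = -14 - 12 = -26)
O(X, b) = 1 (O(X, b) = 1³ = 1)
H(N, n) = -10*N
(O(j, -57) + (-53)²) + H(5, -34) = (1 + (-53)²) - 10*5 = (1 + 2809) - 50 = 2810 - 50 = 2760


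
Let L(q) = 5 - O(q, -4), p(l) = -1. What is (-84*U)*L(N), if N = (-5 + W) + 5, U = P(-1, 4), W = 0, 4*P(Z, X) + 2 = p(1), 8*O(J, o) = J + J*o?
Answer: 315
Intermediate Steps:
O(J, o) = J/8 + J*o/8 (O(J, o) = (J + J*o)/8 = J/8 + J*o/8)
P(Z, X) = -3/4 (P(Z, X) = -1/2 + (1/4)*(-1) = -1/2 - 1/4 = -3/4)
U = -3/4 ≈ -0.75000
N = 0 (N = (-5 + 0) + 5 = -5 + 5 = 0)
L(q) = 5 + 3*q/8 (L(q) = 5 - q*(1 - 4)/8 = 5 - q*(-3)/8 = 5 - (-3)*q/8 = 5 + 3*q/8)
(-84*U)*L(N) = (-84*(-3/4))*(5 + (3/8)*0) = 63*(5 + 0) = 63*5 = 315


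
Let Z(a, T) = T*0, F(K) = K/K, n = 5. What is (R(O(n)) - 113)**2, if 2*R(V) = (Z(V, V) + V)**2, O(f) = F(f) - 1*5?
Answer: 11025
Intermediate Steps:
F(K) = 1
Z(a, T) = 0
O(f) = -4 (O(f) = 1 - 1*5 = 1 - 5 = -4)
R(V) = V**2/2 (R(V) = (0 + V)**2/2 = V**2/2)
(R(O(n)) - 113)**2 = ((1/2)*(-4)**2 - 113)**2 = ((1/2)*16 - 113)**2 = (8 - 113)**2 = (-105)**2 = 11025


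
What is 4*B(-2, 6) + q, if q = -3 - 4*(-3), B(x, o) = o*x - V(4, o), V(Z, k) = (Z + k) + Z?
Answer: -95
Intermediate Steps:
V(Z, k) = k + 2*Z
B(x, o) = -8 - o + o*x (B(x, o) = o*x - (o + 2*4) = o*x - (o + 8) = o*x - (8 + o) = o*x + (-8 - o) = -8 - o + o*x)
q = 9 (q = -3 + 12 = 9)
4*B(-2, 6) + q = 4*(-8 - 1*6 + 6*(-2)) + 9 = 4*(-8 - 6 - 12) + 9 = 4*(-26) + 9 = -104 + 9 = -95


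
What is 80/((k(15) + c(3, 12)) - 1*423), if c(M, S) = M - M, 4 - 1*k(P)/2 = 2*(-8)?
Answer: -80/383 ≈ -0.20888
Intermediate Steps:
k(P) = 40 (k(P) = 8 - 4*(-8) = 8 - 2*(-16) = 8 + 32 = 40)
c(M, S) = 0
80/((k(15) + c(3, 12)) - 1*423) = 80/((40 + 0) - 1*423) = 80/(40 - 423) = 80/(-383) = 80*(-1/383) = -80/383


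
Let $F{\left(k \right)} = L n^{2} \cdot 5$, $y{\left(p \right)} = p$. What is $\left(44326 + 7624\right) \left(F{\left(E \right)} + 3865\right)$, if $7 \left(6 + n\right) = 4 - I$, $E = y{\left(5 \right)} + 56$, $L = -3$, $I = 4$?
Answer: $172733750$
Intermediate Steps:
$E = 61$ ($E = 5 + 56 = 61$)
$n = -6$ ($n = -6 + \frac{4 - 4}{7} = -6 + \frac{1}{7} \cdot 0 = -6 + 0 = -6$)
$F{\left(k \right)} = -540$ ($F{\left(k \right)} = - 3 \left(-6\right)^{2} \cdot 5 = \left(-3\right) 36 \cdot 5 = \left(-108\right) 5 = -540$)
$\left(44326 + 7624\right) \left(F{\left(E \right)} + 3865\right) = \left(44326 + 7624\right) \left(-540 + 3865\right) = 51950 \cdot 3325 = 172733750$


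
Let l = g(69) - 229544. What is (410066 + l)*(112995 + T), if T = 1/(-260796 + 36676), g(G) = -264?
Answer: 175574338353267/8620 ≈ 2.0368e+10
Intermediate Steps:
l = -229808 (l = -264 - 229544 = -229808)
T = -1/224120 (T = 1/(-224120) = -1/224120 ≈ -4.4619e-6)
(410066 + l)*(112995 + T) = (410066 - 229808)*(112995 - 1/224120) = 180258*(25324439399/224120) = 175574338353267/8620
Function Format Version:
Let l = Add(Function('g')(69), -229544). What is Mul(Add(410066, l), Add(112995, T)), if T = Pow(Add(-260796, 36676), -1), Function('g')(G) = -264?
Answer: Rational(175574338353267, 8620) ≈ 2.0368e+10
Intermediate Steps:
l = -229808 (l = Add(-264, -229544) = -229808)
T = Rational(-1, 224120) (T = Pow(-224120, -1) = Rational(-1, 224120) ≈ -4.4619e-6)
Mul(Add(410066, l), Add(112995, T)) = Mul(Add(410066, -229808), Add(112995, Rational(-1, 224120))) = Mul(180258, Rational(25324439399, 224120)) = Rational(175574338353267, 8620)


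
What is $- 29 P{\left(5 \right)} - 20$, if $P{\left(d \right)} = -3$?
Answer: $67$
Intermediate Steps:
$- 29 P{\left(5 \right)} - 20 = \left(-29\right) \left(-3\right) - 20 = 87 - 20 = 67$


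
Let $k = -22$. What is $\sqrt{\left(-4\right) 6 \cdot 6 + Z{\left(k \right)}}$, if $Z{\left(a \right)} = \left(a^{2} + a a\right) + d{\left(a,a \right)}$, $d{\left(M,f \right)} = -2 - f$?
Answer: $2 \sqrt{211} \approx 29.052$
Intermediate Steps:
$Z{\left(a \right)} = -2 - a + 2 a^{2}$ ($Z{\left(a \right)} = \left(a^{2} + a a\right) - \left(2 + a\right) = \left(a^{2} + a^{2}\right) - \left(2 + a\right) = 2 a^{2} - \left(2 + a\right) = -2 - a + 2 a^{2}$)
$\sqrt{\left(-4\right) 6 \cdot 6 + Z{\left(k \right)}} = \sqrt{\left(-4\right) 6 \cdot 6 - \left(-20 - 968\right)} = \sqrt{\left(-24\right) 6 + \left(-2 + 22 + 2 \cdot 484\right)} = \sqrt{-144 + \left(-2 + 22 + 968\right)} = \sqrt{-144 + 988} = \sqrt{844} = 2 \sqrt{211}$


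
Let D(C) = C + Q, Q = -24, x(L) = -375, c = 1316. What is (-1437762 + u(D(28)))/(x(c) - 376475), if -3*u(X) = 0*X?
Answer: 718881/188425 ≈ 3.8152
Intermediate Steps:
D(C) = -24 + C (D(C) = C - 24 = -24 + C)
u(X) = 0 (u(X) = -0*X = -⅓*0 = 0)
(-1437762 + u(D(28)))/(x(c) - 376475) = (-1437762 + 0)/(-375 - 376475) = -1437762/(-376850) = -1437762*(-1/376850) = 718881/188425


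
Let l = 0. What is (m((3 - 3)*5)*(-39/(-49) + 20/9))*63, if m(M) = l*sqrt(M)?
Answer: 0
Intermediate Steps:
m(M) = 0 (m(M) = 0*sqrt(M) = 0)
(m((3 - 3)*5)*(-39/(-49) + 20/9))*63 = (0*(-39/(-49) + 20/9))*63 = (0*(-39*(-1/49) + 20*(1/9)))*63 = (0*(39/49 + 20/9))*63 = (0*(1331/441))*63 = 0*63 = 0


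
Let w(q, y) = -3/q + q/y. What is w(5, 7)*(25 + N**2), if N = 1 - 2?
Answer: 104/35 ≈ 2.9714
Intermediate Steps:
N = -1
w(5, 7)*(25 + N**2) = (-3/5 + 5/7)*(25 + (-1)**2) = (-3*1/5 + 5*(1/7))*(25 + 1) = (-3/5 + 5/7)*26 = (4/35)*26 = 104/35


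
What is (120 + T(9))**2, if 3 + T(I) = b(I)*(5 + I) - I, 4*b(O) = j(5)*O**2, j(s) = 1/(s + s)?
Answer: 7436529/400 ≈ 18591.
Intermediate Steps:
j(s) = 1/(2*s)
b(O) = O**2/40 (b(O) = (((1/2)/5)*O**2)/4 = (((1/2)*(1/5))*O**2)/4 = (O**2/10)/4 = O**2/40)
T(I) = -3 - I + I**2*(5 + I)/40 (T(I) = -3 + ((I**2/40)*(5 + I) - I) = -3 + (I**2*(5 + I)/40 - I) = -3 + (-I + I**2*(5 + I)/40) = -3 - I + I**2*(5 + I)/40)
(120 + T(9))**2 = (120 + (-3 - 1*9 + (1/8)*9**2 + (1/40)*9**3))**2 = (120 + (-3 - 9 + (1/8)*81 + (1/40)*729))**2 = (120 + (-3 - 9 + 81/8 + 729/40))**2 = (120 + 327/20)**2 = (2727/20)**2 = 7436529/400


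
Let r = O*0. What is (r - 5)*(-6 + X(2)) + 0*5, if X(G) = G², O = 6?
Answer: 10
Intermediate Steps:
r = 0 (r = 6*0 = 0)
(r - 5)*(-6 + X(2)) + 0*5 = (0 - 5)*(-6 + 2²) + 0*5 = -5*(-6 + 4) + 0 = -5*(-2) + 0 = 10 + 0 = 10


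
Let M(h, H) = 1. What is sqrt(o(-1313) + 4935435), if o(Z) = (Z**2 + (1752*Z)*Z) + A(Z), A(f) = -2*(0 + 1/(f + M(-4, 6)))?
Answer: sqrt(81415619962473)/164 ≈ 55019.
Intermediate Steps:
A(f) = -2/(1 + f) (A(f) = -2*(0 + 1/(f + 1)) = -2*(0 + 1/(1 + f)) = -2/(1 + f))
o(Z) = -2/(1 + Z) + 1753*Z**2 (o(Z) = (Z**2 + (1752*Z)*Z) - 2/(1 + Z) = (Z**2 + 1752*Z**2) - 2/(1 + Z) = 1753*Z**2 - 2/(1 + Z) = -2/(1 + Z) + 1753*Z**2)
sqrt(o(-1313) + 4935435) = sqrt((-2 + 1753*(-1313)**2*(1 - 1313))/(1 - 1313) + 4935435) = sqrt((-2 + 1753*1723969*(-1312))/(-1312) + 4935435) = sqrt(-(-2 - 3965018365984)/1312 + 4935435) = sqrt(-1/1312*(-3965018365986) + 4935435) = sqrt(1982509182993/656 + 4935435) = sqrt(1985746828353/656) = sqrt(81415619962473)/164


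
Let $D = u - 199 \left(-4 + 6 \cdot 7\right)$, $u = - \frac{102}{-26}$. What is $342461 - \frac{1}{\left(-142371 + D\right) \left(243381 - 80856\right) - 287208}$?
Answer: $\frac{108483985883704507}{316777635654} \approx 3.4246 \cdot 10^{5}$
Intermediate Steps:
$u = \frac{51}{13}$ ($u = \left(-102\right) \left(- \frac{1}{26}\right) = \frac{51}{13} \approx 3.9231$)
$D = - \frac{98255}{13}$ ($D = \frac{51}{13} - 199 \left(-4 + 6 \cdot 7\right) = \frac{51}{13} - 199 \left(-4 + 42\right) = \frac{51}{13} - 7562 = - \frac{98255}{13} \approx -7558.1$)
$342461 - \frac{1}{\left(-142371 + D\right) \left(243381 - 80856\right) - 287208} = 342461 - \frac{1}{\left(-142371 - \frac{98255}{13}\right) \left(243381 - 80856\right) - 287208} = 342461 - \frac{1}{\left(- \frac{1949078}{13}\right) 162525 - 287208} = 342461 - \frac{1}{- \frac{316773901950}{13} - 287208} = 342461 - \frac{1}{- \frac{316777635654}{13}} = 342461 - - \frac{13}{316777635654} = 342461 + \frac{13}{316777635654} = \frac{108483985883704507}{316777635654}$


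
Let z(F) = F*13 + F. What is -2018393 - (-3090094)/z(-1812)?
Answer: -3657548837/1812 ≈ -2.0185e+6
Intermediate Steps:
z(F) = 14*F (z(F) = 13*F + F = 14*F)
-2018393 - (-3090094)/z(-1812) = -2018393 - (-3090094)/(14*(-1812)) = -2018393 - (-3090094)/(-25368) = -2018393 - (-3090094)*(-1)/25368 = -2018393 - 1*220721/1812 = -2018393 - 220721/1812 = -3657548837/1812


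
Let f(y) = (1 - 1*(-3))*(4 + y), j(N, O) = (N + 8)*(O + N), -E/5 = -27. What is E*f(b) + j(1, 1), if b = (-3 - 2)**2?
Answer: 15678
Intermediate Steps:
E = 135 (E = -5*(-27) = 135)
b = 25 (b = (-5)**2 = 25)
j(N, O) = (8 + N)*(N + O)
f(y) = 16 + 4*y (f(y) = (1 + 3)*(4 + y) = 4*(4 + y) = 16 + 4*y)
E*f(b) + j(1, 1) = 135*(16 + 4*25) + (1**2 + 8*1 + 8*1 + 1*1) = 135*(16 + 100) + (1 + 8 + 8 + 1) = 135*116 + 18 = 15660 + 18 = 15678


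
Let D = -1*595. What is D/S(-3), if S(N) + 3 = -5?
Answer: 595/8 ≈ 74.375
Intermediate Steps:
D = -595
S(N) = -8 (S(N) = -3 - 5 = -8)
D/S(-3) = -595/(-8) = -595*(-⅛) = 595/8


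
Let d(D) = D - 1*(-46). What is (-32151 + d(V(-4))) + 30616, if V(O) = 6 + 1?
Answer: -1482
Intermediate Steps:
V(O) = 7
d(D) = 46 + D (d(D) = D + 46 = 46 + D)
(-32151 + d(V(-4))) + 30616 = (-32151 + (46 + 7)) + 30616 = (-32151 + 53) + 30616 = -32098 + 30616 = -1482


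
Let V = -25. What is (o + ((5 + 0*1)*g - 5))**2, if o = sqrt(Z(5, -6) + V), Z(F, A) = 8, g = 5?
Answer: (20 + I*sqrt(17))**2 ≈ 383.0 + 164.92*I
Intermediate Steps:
o = I*sqrt(17) (o = sqrt(8 - 25) = sqrt(-17) = I*sqrt(17) ≈ 4.1231*I)
(o + ((5 + 0*1)*g - 5))**2 = (I*sqrt(17) + ((5 + 0*1)*5 - 5))**2 = (I*sqrt(17) + ((5 + 0)*5 - 5))**2 = (I*sqrt(17) + (5*5 - 5))**2 = (I*sqrt(17) + (25 - 5))**2 = (I*sqrt(17) + 20)**2 = (20 + I*sqrt(17))**2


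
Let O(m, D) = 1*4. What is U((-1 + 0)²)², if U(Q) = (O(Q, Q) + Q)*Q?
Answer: 25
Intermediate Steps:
O(m, D) = 4
U(Q) = Q*(4 + Q) (U(Q) = (4 + Q)*Q = Q*(4 + Q))
U((-1 + 0)²)² = ((-1 + 0)²*(4 + (-1 + 0)²))² = ((-1)²*(4 + (-1)²))² = (1*(4 + 1))² = (1*5)² = 5² = 25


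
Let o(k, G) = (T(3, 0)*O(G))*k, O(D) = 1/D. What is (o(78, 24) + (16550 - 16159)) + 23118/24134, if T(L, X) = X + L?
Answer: 19389637/48268 ≈ 401.71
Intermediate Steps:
T(L, X) = L + X
o(k, G) = 3*k/G (o(k, G) = ((3 + 0)/G)*k = (3/G)*k = 3*k/G)
(o(78, 24) + (16550 - 16159)) + 23118/24134 = (3*78/24 + (16550 - 16159)) + 23118/24134 = (3*78*(1/24) + 391) + 23118*(1/24134) = (39/4 + 391) + 11559/12067 = 1603/4 + 11559/12067 = 19389637/48268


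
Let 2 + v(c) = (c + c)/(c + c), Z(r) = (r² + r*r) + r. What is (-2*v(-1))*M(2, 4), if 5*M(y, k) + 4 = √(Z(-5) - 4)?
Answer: -8/5 + 2*√41/5 ≈ 0.96125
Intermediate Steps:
Z(r) = r + 2*r² (Z(r) = (r² + r²) + r = 2*r² + r = r + 2*r²)
M(y, k) = -⅘ + √41/5 (M(y, k) = -⅘ + √(-5*(1 + 2*(-5)) - 4)/5 = -⅘ + √(-5*(1 - 10) - 4)/5 = -⅘ + √(-5*(-9) - 4)/5 = -⅘ + √(45 - 4)/5 = -⅘ + √41/5)
v(c) = -1 (v(c) = -2 + (c + c)/(c + c) = -2 + (2*c)/((2*c)) = -2 + (2*c)*(1/(2*c)) = -2 + 1 = -1)
(-2*v(-1))*M(2, 4) = (-2*(-1))*(-⅘ + √41/5) = 2*(-⅘ + √41/5) = -8/5 + 2*√41/5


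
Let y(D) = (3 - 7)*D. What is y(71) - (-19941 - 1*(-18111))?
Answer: 1546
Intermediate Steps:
y(D) = -4*D
y(71) - (-19941 - 1*(-18111)) = -4*71 - (-19941 - 1*(-18111)) = -284 - (-19941 + 18111) = -284 - 1*(-1830) = -284 + 1830 = 1546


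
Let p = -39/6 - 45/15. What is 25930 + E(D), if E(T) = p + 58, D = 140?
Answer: 51957/2 ≈ 25979.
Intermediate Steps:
p = -19/2 (p = -39*⅙ - 45*1/15 = -13/2 - 3 = -19/2 ≈ -9.5000)
E(T) = 97/2 (E(T) = -19/2 + 58 = 97/2)
25930 + E(D) = 25930 + 97/2 = 51957/2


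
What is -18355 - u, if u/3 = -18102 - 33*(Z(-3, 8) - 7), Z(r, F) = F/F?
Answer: 35357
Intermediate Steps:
Z(r, F) = 1
u = -53712 (u = 3*(-18102 - 33*(1 - 7)) = 3*(-18102 - 33*(-6)) = 3*(-18102 - 1*(-198)) = 3*(-18102 + 198) = 3*(-17904) = -53712)
-18355 - u = -18355 - 1*(-53712) = -18355 + 53712 = 35357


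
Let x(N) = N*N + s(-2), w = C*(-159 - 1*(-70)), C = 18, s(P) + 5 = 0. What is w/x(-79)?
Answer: -801/3118 ≈ -0.25690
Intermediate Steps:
s(P) = -5 (s(P) = -5 + 0 = -5)
w = -1602 (w = 18*(-159 - 1*(-70)) = 18*(-159 + 70) = 18*(-89) = -1602)
x(N) = -5 + N² (x(N) = N*N - 5 = N² - 5 = -5 + N²)
w/x(-79) = -1602/(-5 + (-79)²) = -1602/(-5 + 6241) = -1602/6236 = -1602*1/6236 = -801/3118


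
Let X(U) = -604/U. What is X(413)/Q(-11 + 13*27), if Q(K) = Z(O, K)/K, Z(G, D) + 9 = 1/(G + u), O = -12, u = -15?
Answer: 1386180/25193 ≈ 55.022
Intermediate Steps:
Z(G, D) = -9 + 1/(-15 + G) (Z(G, D) = -9 + 1/(G - 15) = -9 + 1/(-15 + G))
Q(K) = -244/(27*K) (Q(K) = ((136 - 9*(-12))/(-15 - 12))/K = ((136 + 108)/(-27))/K = (-1/27*244)/K = -244/(27*K))
X(413)/Q(-11 + 13*27) = (-604/413)/((-244/(27*(-11 + 13*27)))) = (-604*1/413)/((-244/(27*(-11 + 351)))) = -604/(413*((-244/27/340))) = -604/(413*((-244/27*1/340))) = -604/(413*(-61/2295)) = -604/413*(-2295/61) = 1386180/25193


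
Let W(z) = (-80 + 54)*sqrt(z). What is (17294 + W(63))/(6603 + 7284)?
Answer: 17294/13887 - 26*sqrt(7)/4629 ≈ 1.2305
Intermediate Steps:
W(z) = -26*sqrt(z)
(17294 + W(63))/(6603 + 7284) = (17294 - 78*sqrt(7))/(6603 + 7284) = (17294 - 78*sqrt(7))/13887 = (17294 - 78*sqrt(7))*(1/13887) = 17294/13887 - 26*sqrt(7)/4629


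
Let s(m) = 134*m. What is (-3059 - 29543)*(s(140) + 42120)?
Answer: -1984809760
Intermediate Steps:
(-3059 - 29543)*(s(140) + 42120) = (-3059 - 29543)*(134*140 + 42120) = -32602*(18760 + 42120) = -32602*60880 = -1984809760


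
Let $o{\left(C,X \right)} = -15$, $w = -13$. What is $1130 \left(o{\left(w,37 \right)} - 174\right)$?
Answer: $-213570$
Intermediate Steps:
$1130 \left(o{\left(w,37 \right)} - 174\right) = 1130 \left(-15 - 174\right) = 1130 \left(-189\right) = -213570$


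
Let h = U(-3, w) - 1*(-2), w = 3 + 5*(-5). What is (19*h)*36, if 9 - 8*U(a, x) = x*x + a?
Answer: -38988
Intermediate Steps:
w = -22 (w = 3 - 25 = -22)
U(a, x) = 9/8 - a/8 - x²/8 (U(a, x) = 9/8 - (x*x + a)/8 = 9/8 - (x² + a)/8 = 9/8 - (a + x²)/8 = 9/8 + (-a/8 - x²/8) = 9/8 - a/8 - x²/8)
h = -57 (h = (9/8 - ⅛*(-3) - ⅛*(-22)²) - 1*(-2) = (9/8 + 3/8 - ⅛*484) + 2 = (9/8 + 3/8 - 121/2) + 2 = -59 + 2 = -57)
(19*h)*36 = (19*(-57))*36 = -1083*36 = -38988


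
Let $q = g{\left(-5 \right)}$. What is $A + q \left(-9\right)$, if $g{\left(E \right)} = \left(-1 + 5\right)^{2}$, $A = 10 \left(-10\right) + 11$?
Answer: $-233$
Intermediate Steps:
$A = -89$ ($A = -100 + 11 = -89$)
$g{\left(E \right)} = 16$ ($g{\left(E \right)} = 4^{2} = 16$)
$q = 16$
$A + q \left(-9\right) = -89 + 16 \left(-9\right) = -89 - 144 = -233$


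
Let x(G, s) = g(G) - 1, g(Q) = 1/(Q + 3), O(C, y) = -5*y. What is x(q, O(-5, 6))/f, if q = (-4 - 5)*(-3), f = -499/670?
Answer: 1943/1497 ≈ 1.2979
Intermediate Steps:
f = -499/670 (f = -499*1/670 = -499/670 ≈ -0.74478)
g(Q) = 1/(3 + Q)
q = 27 (q = -9*(-3) = 27)
x(G, s) = -1 + 1/(3 + G) (x(G, s) = 1/(3 + G) - 1 = -1 + 1/(3 + G))
x(q, O(-5, 6))/f = ((-2 - 1*27)/(3 + 27))/(-499/670) = ((-2 - 27)/30)*(-670/499) = ((1/30)*(-29))*(-670/499) = -29/30*(-670/499) = 1943/1497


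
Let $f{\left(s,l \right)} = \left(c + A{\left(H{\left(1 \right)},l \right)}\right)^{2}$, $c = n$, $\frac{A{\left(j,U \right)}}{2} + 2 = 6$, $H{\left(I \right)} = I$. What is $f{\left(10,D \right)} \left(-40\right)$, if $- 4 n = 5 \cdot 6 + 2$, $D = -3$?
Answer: $0$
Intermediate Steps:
$n = -8$ ($n = - \frac{5 \cdot 6 + 2}{4} = - \frac{30 + 2}{4} = \left(- \frac{1}{4}\right) 32 = -8$)
$A{\left(j,U \right)} = 8$ ($A{\left(j,U \right)} = -4 + 2 \cdot 6 = -4 + 12 = 8$)
$c = -8$
$f{\left(s,l \right)} = 0$ ($f{\left(s,l \right)} = \left(-8 + 8\right)^{2} = 0^{2} = 0$)
$f{\left(10,D \right)} \left(-40\right) = 0 \left(-40\right) = 0$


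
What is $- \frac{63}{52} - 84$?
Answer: $- \frac{4431}{52} \approx -85.212$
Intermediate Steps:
$- \frac{63}{52} - 84 = - \frac{4431}{52}$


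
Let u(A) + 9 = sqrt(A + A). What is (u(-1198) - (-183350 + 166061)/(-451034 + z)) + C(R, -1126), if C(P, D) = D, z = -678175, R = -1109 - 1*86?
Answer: -3780736/3331 + 2*I*sqrt(599) ≈ -1135.0 + 48.949*I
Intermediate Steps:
R = -1195 (R = -1109 - 86 = -1195)
u(A) = -9 + sqrt(2)*sqrt(A) (u(A) = -9 + sqrt(A + A) = -9 + sqrt(2*A) = -9 + sqrt(2)*sqrt(A))
(u(-1198) - (-183350 + 166061)/(-451034 + z)) + C(R, -1126) = ((-9 + sqrt(2)*sqrt(-1198)) - (-183350 + 166061)/(-451034 - 678175)) - 1126 = ((-9 + sqrt(2)*(I*sqrt(1198))) - (-17289)/(-1129209)) - 1126 = ((-9 + 2*I*sqrt(599)) - (-17289)*(-1)/1129209) - 1126 = ((-9 + 2*I*sqrt(599)) - 1*51/3331) - 1126 = ((-9 + 2*I*sqrt(599)) - 51/3331) - 1126 = (-30030/3331 + 2*I*sqrt(599)) - 1126 = -3780736/3331 + 2*I*sqrt(599)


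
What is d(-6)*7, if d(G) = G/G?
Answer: 7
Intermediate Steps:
d(G) = 1
d(-6)*7 = 1*7 = 7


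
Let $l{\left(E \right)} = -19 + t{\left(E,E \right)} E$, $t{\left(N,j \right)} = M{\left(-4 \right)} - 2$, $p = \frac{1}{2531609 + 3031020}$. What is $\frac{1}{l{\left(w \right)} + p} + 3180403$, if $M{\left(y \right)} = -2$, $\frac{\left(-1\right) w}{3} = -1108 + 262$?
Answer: $\frac{179939249321199245}{56577499558} \approx 3.1804 \cdot 10^{6}$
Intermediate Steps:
$w = 2538$ ($w = - 3 \left(-1108 + 262\right) = \left(-3\right) \left(-846\right) = 2538$)
$p = \frac{1}{5562629} \approx 1.7977 \cdot 10^{-7}$
$t{\left(N,j \right)} = -4$ ($t{\left(N,j \right)} = -2 - 2 = -4$)
$l{\left(E \right)} = -19 - 4 E$
$\frac{1}{l{\left(w \right)} + p} + 3180403 = \frac{1}{\left(-19 - 10152\right) + \frac{1}{5562629}} + 3180403 = \frac{1}{-10171 + \frac{1}{5562629}} + 3180403 = \frac{1}{- \frac{56577499558}{5562629}} + 3180403 = - \frac{5562629}{56577499558} + 3180403 = \frac{179939249321199245}{56577499558}$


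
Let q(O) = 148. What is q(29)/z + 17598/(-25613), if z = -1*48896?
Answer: -30866519/44727616 ≈ -0.69010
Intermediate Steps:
z = -48896
q(29)/z + 17598/(-25613) = 148/(-48896) + 17598/(-25613) = 148*(-1/48896) + 17598*(-1/25613) = -37/12224 - 2514/3659 = -30866519/44727616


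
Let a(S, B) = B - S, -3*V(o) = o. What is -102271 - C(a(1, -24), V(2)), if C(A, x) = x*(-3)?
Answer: -102273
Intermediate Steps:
V(o) = -o/3
C(A, x) = -3*x
-102271 - C(a(1, -24), V(2)) = -102271 - (-3)*(-⅓*2) = -102271 - (-3)*(-2)/3 = -102271 - 1*2 = -102271 - 2 = -102273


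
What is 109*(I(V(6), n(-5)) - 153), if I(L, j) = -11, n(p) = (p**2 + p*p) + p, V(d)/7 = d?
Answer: -17876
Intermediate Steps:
V(d) = 7*d
n(p) = p + 2*p**2 (n(p) = (p**2 + p**2) + p = 2*p**2 + p = p + 2*p**2)
109*(I(V(6), n(-5)) - 153) = 109*(-11 - 153) = 109*(-164) = -17876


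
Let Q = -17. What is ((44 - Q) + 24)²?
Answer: 7225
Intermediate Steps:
((44 - Q) + 24)² = ((44 - 1*(-17)) + 24)² = ((44 + 17) + 24)² = (61 + 24)² = 85² = 7225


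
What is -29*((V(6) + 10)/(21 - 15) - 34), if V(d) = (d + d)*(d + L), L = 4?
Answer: 1073/3 ≈ 357.67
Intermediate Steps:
V(d) = 2*d*(4 + d) (V(d) = (d + d)*(d + 4) = (2*d)*(4 + d) = 2*d*(4 + d))
-29*((V(6) + 10)/(21 - 15) - 34) = -29*((2*6*(4 + 6) + 10)/(21 - 15) - 34) = -29*((2*6*10 + 10)/6 - 34) = -29*((120 + 10)*(⅙) - 34) = -29*(130*(⅙) - 34) = -29*(65/3 - 34) = -29*(-37/3) = 1073/3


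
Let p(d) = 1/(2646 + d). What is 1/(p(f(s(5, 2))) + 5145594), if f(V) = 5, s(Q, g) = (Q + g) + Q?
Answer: 2651/13640969695 ≈ 1.9434e-7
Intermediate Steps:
s(Q, g) = g + 2*Q
1/(p(f(s(5, 2))) + 5145594) = 1/(1/(2646 + 5) + 5145594) = 1/(1/2651 + 5145594) = 1/(13640969695/2651) = 2651/13640969695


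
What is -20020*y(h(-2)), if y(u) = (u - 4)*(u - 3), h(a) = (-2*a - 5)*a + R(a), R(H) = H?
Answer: -240240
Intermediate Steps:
h(a) = a + a*(-5 - 2*a) (h(a) = (-2*a - 5)*a + a = (-5 - 2*a)*a + a = a*(-5 - 2*a) + a = a + a*(-5 - 2*a))
y(u) = (-4 + u)*(-3 + u)
-20020*y(h(-2)) = -20020*(12 + (2*(-2)*(-2 - 1*(-2)))**2 - 14*(-2)*(-2 - 1*(-2))) = -20020*(12 + (2*(-2)*(-2 + 2))**2 - 14*(-2)*(-2 + 2)) = -20020*(12 + (2*(-2)*0)**2 - 14*(-2)*0) = -20020*(12 + 0**2 - 7*0) = -20020*(12 + 0 + 0) = -20020*12 = -240240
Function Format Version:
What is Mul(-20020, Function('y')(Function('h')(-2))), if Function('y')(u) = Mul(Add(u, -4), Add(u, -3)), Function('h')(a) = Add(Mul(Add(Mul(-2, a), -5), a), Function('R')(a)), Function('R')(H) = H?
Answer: -240240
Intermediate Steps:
Function('h')(a) = Add(a, Mul(a, Add(-5, Mul(-2, a)))) (Function('h')(a) = Add(Mul(Add(Mul(-2, a), -5), a), a) = Add(Mul(Add(-5, Mul(-2, a)), a), a) = Add(Mul(a, Add(-5, Mul(-2, a))), a) = Add(a, Mul(a, Add(-5, Mul(-2, a)))))
Function('y')(u) = Mul(Add(-4, u), Add(-3, u))
Mul(-20020, Function('y')(Function('h')(-2))) = Mul(-20020, Add(12, Pow(Mul(2, -2, Add(-2, Mul(-1, -2))), 2), Mul(-7, Mul(2, -2, Add(-2, Mul(-1, -2)))))) = Mul(-20020, Add(12, Pow(Mul(2, -2, Add(-2, 2)), 2), Mul(-7, Mul(2, -2, Add(-2, 2))))) = Mul(-20020, Add(12, Pow(Mul(2, -2, 0), 2), Mul(-7, Mul(2, -2, 0)))) = Mul(-20020, Add(12, Pow(0, 2), Mul(-7, 0))) = Mul(-20020, Add(12, 0, 0)) = Mul(-20020, 12) = -240240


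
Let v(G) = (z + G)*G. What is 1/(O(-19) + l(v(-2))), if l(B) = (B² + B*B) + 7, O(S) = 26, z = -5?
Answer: 1/425 ≈ 0.0023529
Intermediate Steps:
v(G) = G*(-5 + G) (v(G) = (-5 + G)*G = G*(-5 + G))
l(B) = 7 + 2*B² (l(B) = (B² + B²) + 7 = 2*B² + 7 = 7 + 2*B²)
1/(O(-19) + l(v(-2))) = 1/(26 + (7 + 2*(-2*(-5 - 2))²)) = 1/(26 + (7 + 2*(-2*(-7))²)) = 1/(26 + (7 + 2*14²)) = 1/(26 + (7 + 2*196)) = 1/(26 + (7 + 392)) = 1/(26 + 399) = 1/425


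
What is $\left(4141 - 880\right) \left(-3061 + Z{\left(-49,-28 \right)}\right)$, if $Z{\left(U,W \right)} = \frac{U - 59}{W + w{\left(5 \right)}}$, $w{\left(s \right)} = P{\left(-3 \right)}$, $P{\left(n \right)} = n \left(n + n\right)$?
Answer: $- \frac{49733511}{5} \approx -9.9467 \cdot 10^{6}$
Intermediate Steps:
$P{\left(n \right)} = 2 n^{2}$ ($P{\left(n \right)} = n 2 n = 2 n^{2}$)
$w{\left(s \right)} = 18$ ($w{\left(s \right)} = 2 \left(-3\right)^{2} = 2 \cdot 9 = 18$)
$Z{\left(U,W \right)} = \frac{-59 + U}{18 + W}$ ($Z{\left(U,W \right)} = \frac{U - 59}{W + 18} = \frac{-59 + U}{18 + W}$)
$\left(4141 - 880\right) \left(-3061 + Z{\left(-49,-28 \right)}\right) = \left(4141 - 880\right) \left(-3061 + \frac{-59 - 49}{18 - 28}\right) = 3261 \left(-3061 + \frac{1}{-10} \left(-108\right)\right) = 3261 \left(-3061 - - \frac{54}{5}\right) = 3261 \left(-3061 + \frac{54}{5}\right) = 3261 \left(- \frac{15251}{5}\right) = - \frac{49733511}{5}$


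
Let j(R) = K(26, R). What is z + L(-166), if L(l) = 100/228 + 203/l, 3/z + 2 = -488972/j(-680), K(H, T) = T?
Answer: -899816543/1153446186 ≈ -0.78011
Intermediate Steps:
j(R) = R
z = 510/121903 (z = 3/(-2 - 488972/(-680)) = 3/(-2 - 488972*(-1/680)) = 3/(-2 + 122243/170) = 3/(121903/170) = 3*(170/121903) = 510/121903 ≈ 0.0041837)
L(l) = 25/57 + 203/l (L(l) = 100*(1/228) + 203/l = 25/57 + 203/l)
z + L(-166) = 510/121903 + (25/57 + 203/(-166)) = 510/121903 + (25/57 + 203*(-1/166)) = 510/121903 + (25/57 - 203/166) = 510/121903 - 7421/9462 = -899816543/1153446186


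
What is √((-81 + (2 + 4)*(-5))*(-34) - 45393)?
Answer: I*√41619 ≈ 204.01*I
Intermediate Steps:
√((-81 + (2 + 4)*(-5))*(-34) - 45393) = √((-81 + 6*(-5))*(-34) - 45393) = √((-81 - 30)*(-34) - 45393) = √(-111*(-34) - 45393) = √(3774 - 45393) = √(-41619) = I*√41619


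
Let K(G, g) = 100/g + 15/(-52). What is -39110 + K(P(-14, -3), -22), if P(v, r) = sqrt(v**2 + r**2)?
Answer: -22373685/572 ≈ -39115.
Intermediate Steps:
P(v, r) = sqrt(r**2 + v**2)
K(G, g) = -15/52 + 100/g (K(G, g) = 100/g + 15*(-1/52) = 100/g - 15/52 = -15/52 + 100/g)
-39110 + K(P(-14, -3), -22) = -39110 + (-15/52 + 100/(-22)) = -39110 + (-15/52 + 100*(-1/22)) = -39110 + (-15/52 - 50/11) = -39110 - 2765/572 = -22373685/572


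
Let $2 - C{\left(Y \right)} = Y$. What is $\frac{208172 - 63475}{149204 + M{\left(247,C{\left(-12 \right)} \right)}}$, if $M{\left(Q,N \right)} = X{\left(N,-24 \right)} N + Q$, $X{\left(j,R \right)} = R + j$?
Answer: $\frac{144697}{149311} \approx 0.9691$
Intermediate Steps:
$C{\left(Y \right)} = 2 - Y$
$M{\left(Q,N \right)} = Q + N \left(-24 + N\right)$ ($M{\left(Q,N \right)} = \left(-24 + N\right) N + Q = N \left(-24 + N\right) + Q = Q + N \left(-24 + N\right)$)
$\frac{208172 - 63475}{149204 + M{\left(247,C{\left(-12 \right)} \right)}} = \frac{208172 - 63475}{149204 + \left(247 + \left(2 - -12\right) \left(-24 + \left(2 - -12\right)\right)\right)} = \frac{144697}{149204 + \left(247 + \left(2 + 12\right) \left(-24 + \left(2 + 12\right)\right)\right)} = \frac{144697}{149204 + \left(247 + 14 \left(-24 + 14\right)\right)} = \frac{144697}{149204 + \left(247 + 14 \left(-10\right)\right)} = \frac{144697}{149204 + \left(247 - 140\right)} = \frac{144697}{149204 + 107} = \frac{144697}{149311}$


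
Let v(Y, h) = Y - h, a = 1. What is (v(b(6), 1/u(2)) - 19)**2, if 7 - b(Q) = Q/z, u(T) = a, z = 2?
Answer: 256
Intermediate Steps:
u(T) = 1
b(Q) = 7 - Q/2
(v(b(6), 1/u(2)) - 19)**2 = (((7 - 1/2*6) - 1/1) - 19)**2 = (((7 - 3) - 1*1) - 19)**2 = ((4 - 1) - 19)**2 = (3 - 19)**2 = (-16)**2 = 256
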